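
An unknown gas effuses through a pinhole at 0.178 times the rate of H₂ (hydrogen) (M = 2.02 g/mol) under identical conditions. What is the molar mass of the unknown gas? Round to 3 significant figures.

Since effusion rate ∝ 1/√M, rate_X/rate_H₂ = √(M_H₂/M_X).
0.178 = √(2.02/M_X)
M_X = 2.02 / 0.178² = 2.02 / 0.03168 = 63.8 g/mol

63.8 g/mol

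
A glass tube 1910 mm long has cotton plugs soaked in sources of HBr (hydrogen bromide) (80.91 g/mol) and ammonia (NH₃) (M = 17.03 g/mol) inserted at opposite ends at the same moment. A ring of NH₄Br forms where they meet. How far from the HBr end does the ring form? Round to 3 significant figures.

601 mm

Graham's law gives d_HBr/d_NH₃ = rate_HBr/rate_NH₃ = √(M_NH₃/M_HBr) = √(17.03/80.91) = 0.4588.
With d_HBr + d_NH₃ = 1910 mm, d_NH₃ = 1910/(1 + 0.4588) = 1309 mm.
d_HBr = 1910 − 1309 = 601 mm.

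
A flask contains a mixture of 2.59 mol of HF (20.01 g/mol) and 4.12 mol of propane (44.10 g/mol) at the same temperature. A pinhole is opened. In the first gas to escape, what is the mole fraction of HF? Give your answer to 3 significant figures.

Effusion rate of each component ∝ n_i/√M_i (partial pressure × 1/√M).
So x_HF in the escaping gas = (n_HF/√M_HF) / Σ(n_i/√M_i)
= (2.59/√20.01) / (2.59/√20.01 + 4.12/√44.10) = 0.5790/(0.5790 + 0.6204) = 0.483.

0.483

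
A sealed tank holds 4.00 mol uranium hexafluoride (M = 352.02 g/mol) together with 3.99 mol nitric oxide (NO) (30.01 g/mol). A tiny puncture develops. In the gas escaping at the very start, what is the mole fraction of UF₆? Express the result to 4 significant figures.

0.2264

Rate_i ∝ x_i/√M_i (Graham's law weighted by mole fraction), so the effusate composition follows n_i/√M_i.
Mole fraction of UF₆ in the effusate = (n_UF₆/√M_UF₆) / (n_UF₆/√M_UF₆ + n_NO/√M_NO)
= (4.00/√352.02) / (4.00/√352.02 + 3.99/√30.01) = 0.2132/(0.2132 + 0.7283) = 0.2264.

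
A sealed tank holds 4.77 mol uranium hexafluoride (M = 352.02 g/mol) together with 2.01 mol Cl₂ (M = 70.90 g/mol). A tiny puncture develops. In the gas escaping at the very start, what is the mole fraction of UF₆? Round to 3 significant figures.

Each component's effusion rate ∝ (its partial pressure)·(1/√M) ∝ n_i/√M_i.
x_UF₆(eff) = (n_UF₆/√M_UF₆) / (n_UF₆/√M_UF₆ + n_Cl₂/√M_Cl₂)
= (4.77/√352.02) / (4.77/√352.02 + 2.01/√70.90) = 0.2542/(0.2542 + 0.2387) = 0.516.

0.516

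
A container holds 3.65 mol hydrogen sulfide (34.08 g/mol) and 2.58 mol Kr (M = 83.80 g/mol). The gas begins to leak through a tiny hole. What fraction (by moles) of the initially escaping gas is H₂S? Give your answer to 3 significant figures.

0.689

Rate_i ∝ x_i/√M_i (Graham's law weighted by mole fraction), so the effusate composition follows n_i/√M_i.
Mole fraction of H₂S in the effusate = (n_H₂S/√M_H₂S) / (n_H₂S/√M_H₂S + n_Kr/√M_Kr)
= (3.65/√34.08) / (3.65/√34.08 + 2.58/√83.80) = 0.6252/(0.6252 + 0.2818) = 0.689.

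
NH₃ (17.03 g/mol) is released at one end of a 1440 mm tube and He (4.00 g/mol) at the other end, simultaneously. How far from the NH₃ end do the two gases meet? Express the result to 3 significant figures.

Distances travelled in equal time are proportional to diffusion rates, so d_NH₃/d_He = √(M_He/M_NH₃) = √(4.00/17.03) = 0.4846.
With d_NH₃ + d_He = 1440 mm, d_He = 1440/(1 + 0.4846) = 969.9 mm.
d_NH₃ = 1440 − 969.9 = 470 mm.

470 mm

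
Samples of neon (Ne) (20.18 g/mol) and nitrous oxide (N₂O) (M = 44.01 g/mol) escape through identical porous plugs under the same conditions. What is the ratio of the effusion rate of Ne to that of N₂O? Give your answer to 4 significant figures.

Since effusion rate ∝ 1/√M, rate_Ne/rate_N₂O = √(M_N₂O/M_Ne) = √(44.01/20.18) = √2.181 = 1.477.

1.477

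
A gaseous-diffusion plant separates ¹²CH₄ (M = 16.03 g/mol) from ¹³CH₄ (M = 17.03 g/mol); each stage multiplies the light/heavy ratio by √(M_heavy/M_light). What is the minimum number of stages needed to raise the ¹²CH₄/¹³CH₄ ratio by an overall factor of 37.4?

120

Per stage α = (17.03/16.03)^(1/2) = 1.06238^0.5, giving ln α = 0.03026.
Need α^N ≥ 37.4 ⇒ N ≥ ln(37.4) / ln α = 3.622 / 0.03026 = 119.70.
Rounding up, N = 120 stages.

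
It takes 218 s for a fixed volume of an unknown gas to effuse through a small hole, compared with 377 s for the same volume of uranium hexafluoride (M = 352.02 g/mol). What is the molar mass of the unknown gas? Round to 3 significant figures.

118 g/mol

Graham's law gives t_X/t_UF₆ = √(M_X/M_UF₆).
218/377 = 0.5782 = √(M_X/352.02)
M_X = 352.02 × 0.5782² = 352.02 × 0.3344 = 118 g/mol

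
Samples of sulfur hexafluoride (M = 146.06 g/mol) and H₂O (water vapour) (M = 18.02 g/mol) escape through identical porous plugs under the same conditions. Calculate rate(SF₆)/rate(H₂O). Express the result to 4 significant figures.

By Graham's law, rate_SF₆/rate_H₂O = √(M_H₂O/M_SF₆) = √(18.02/146.06) = √0.1234 = 0.3512.

0.3512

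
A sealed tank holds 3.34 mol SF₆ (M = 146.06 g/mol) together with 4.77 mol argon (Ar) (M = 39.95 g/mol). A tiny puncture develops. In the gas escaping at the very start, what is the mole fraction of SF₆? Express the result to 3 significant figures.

0.268

Each component's effusion rate ∝ (its partial pressure)·(1/√M) ∝ n_i/√M_i.
x_SF₆(eff) = (n_SF₆/√M_SF₆) / (n_SF₆/√M_SF₆ + n_Ar/√M_Ar)
= (3.34/√146.06) / (3.34/√146.06 + 4.77/√39.95) = 0.2764/(0.2764 + 0.7547) = 0.268.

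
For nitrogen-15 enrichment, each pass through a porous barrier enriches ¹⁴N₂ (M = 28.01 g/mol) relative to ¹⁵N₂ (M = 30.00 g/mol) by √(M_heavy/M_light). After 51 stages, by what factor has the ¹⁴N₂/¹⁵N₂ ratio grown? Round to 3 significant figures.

The single-stage factor is √(M_heavy/M_light), so 51 stages give [√(30.00/28.01)]^51 = (30.00/28.01)^(51/2).
= 1.07105^(51/2) = 5.76.

5.76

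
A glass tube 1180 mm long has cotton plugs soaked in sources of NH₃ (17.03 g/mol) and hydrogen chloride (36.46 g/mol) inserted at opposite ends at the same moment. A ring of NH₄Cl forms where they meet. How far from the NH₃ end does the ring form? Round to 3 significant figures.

Distances travelled in equal time are proportional to diffusion rates, so d_NH₃/d_HCl = √(M_HCl/M_NH₃) = √(36.46/17.03) = 1.463.
With d_NH₃ + d_HCl = 1180 mm, d_HCl = 1180/(1 + 1.463) = 479.1 mm.
d_NH₃ = 1180 − 479.1 = 701 mm.

701 mm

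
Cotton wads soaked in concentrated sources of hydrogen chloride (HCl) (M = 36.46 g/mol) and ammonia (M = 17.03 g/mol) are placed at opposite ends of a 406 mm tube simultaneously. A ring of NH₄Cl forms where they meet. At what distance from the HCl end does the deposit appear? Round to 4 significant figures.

Distances travelled in equal time are proportional to diffusion rates, so d_HCl/d_NH₃ = √(M_NH₃/M_HCl) = √(17.03/36.46) = 0.6834.
With d_HCl + d_NH₃ = 406 mm, d_NH₃ = 406/(1 + 0.6834) = 241.2 mm.
d_HCl = 406 − 241.2 = 164.8 mm.

164.8 mm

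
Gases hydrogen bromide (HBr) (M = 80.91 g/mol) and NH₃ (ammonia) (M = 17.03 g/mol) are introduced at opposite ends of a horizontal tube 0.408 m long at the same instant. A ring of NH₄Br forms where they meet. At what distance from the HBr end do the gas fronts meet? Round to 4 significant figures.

0.1283 m

In equal time, each gas travels a distance ∝ its rate ∝ 1/√M, so d_HBr/d_NH₃ = √(M_NH₃/M_HBr) = √(17.03/80.91) = 0.4588.
With d_HBr + d_NH₃ = 0.408 m, d_NH₃ = 0.408/(1 + 0.4588) = 0.2797 m.
d_HBr = 0.408 − 0.2797 = 0.1283 m.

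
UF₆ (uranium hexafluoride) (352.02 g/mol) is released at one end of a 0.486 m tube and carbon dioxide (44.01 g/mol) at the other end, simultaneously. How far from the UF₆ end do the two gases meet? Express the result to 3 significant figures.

0.127 m

In equal time, each gas travels a distance ∝ its rate ∝ 1/√M, so d_UF₆/d_CO₂ = √(M_CO₂/M_UF₆) = √(44.01/352.02) = 0.3536.
With d_UF₆ + d_CO₂ = 0.486 m, d_CO₂ = 0.486/(1 + 0.3536) = 0.3590 m.
d_UF₆ = 0.486 − 0.3590 = 0.127 m.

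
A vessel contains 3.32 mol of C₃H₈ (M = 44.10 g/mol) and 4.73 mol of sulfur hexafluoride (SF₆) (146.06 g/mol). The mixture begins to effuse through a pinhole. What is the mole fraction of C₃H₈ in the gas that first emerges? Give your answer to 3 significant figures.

Effusion rate of each component ∝ n_i/√M_i (partial pressure × 1/√M).
x_C₃H₈(eff) = (n_C₃H₈/√M_C₃H₈) / (n_C₃H₈/√M_C₃H₈ + n_SF₆/√M_SF₆)
= (3.32/√44.10) / (3.32/√44.10 + 4.73/√146.06) = 0.4999/(0.4999 + 0.3914) = 0.561.

0.561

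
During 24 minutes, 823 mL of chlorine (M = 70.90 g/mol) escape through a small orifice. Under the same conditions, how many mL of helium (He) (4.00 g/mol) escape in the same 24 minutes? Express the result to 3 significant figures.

By Graham's law, rate_He/rate_Cl₂ = √(M_Cl₂/M_He) = √(70.90/4.00) = √17.73 = 4.210.
So the volume for He is 823 × 4.210 = 3460 mL.

3460 mL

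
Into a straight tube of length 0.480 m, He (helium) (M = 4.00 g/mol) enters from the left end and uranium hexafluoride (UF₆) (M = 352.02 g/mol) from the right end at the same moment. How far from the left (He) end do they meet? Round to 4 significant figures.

Distances travelled in equal time are proportional to diffusion rates, so d_He/d_UF₆ = √(M_UF₆/M_He) = √(352.02/4.00) = 9.381.
With d_He + d_UF₆ = 0.480 m, d_UF₆ = 0.480/(1 + 9.381) = 0.04624 m.
d_He = 0.480 − 0.04624 = 0.4338 m.

0.4338 m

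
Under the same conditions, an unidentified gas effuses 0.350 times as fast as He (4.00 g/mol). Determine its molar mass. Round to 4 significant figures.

From Graham's law, rate_X/rate_He = √(M_He/M_X).
0.350 = √(4.00/M_X)
M_X = 4.00 / 0.350² = 4.00 / 0.1225 = 32.65 g/mol

32.65 g/mol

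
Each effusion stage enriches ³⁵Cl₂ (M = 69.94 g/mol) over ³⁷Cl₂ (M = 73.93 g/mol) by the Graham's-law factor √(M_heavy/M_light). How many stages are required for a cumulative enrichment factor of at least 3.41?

45

Single-stage factor α = √(73.93/69.94), so ln α = ½ ln(1.05705) = 0.02774.
Need α^N ≥ 3.41 ⇒ N ≥ ln(3.41) / ln α = 1.227 / 0.02774 = 44.22.
Minimum whole number of stages: N = 45.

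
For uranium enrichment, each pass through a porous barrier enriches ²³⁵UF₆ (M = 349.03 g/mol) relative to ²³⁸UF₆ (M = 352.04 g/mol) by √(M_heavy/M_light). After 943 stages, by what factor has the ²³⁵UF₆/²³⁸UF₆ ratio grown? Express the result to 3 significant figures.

57.3

Overall factor = α^943 with α = √(352.04/349.03), i.e. (352.04/349.03)^(943/2).
= 1.00862^(943/2) = 57.3.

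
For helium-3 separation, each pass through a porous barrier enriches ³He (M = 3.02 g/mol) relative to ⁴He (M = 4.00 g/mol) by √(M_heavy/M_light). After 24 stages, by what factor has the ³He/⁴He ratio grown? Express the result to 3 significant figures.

29.1

Each stage multiplies the ratio by α = √(4.00/3.02), so after 24 stages the overall factor is α^24 = (4.00/3.02)^(24/2).
= 1.32450^12 = 29.1.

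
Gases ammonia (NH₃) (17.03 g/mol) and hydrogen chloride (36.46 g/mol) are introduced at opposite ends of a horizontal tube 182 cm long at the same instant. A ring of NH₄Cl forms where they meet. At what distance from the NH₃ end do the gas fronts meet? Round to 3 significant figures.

108 cm

In equal time, each gas travels a distance ∝ its rate ∝ 1/√M, so d_NH₃/d_HCl = √(M_HCl/M_NH₃) = √(36.46/17.03) = 1.463.
With d_NH₃ + d_HCl = 182 cm, d_HCl = 182/(1 + 1.463) = 73.89 cm.
d_NH₃ = 182 − 73.89 = 108 cm.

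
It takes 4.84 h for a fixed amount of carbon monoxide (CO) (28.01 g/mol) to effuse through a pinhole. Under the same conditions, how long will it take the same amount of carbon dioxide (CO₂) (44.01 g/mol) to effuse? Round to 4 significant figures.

By Graham's law, t_CO₂/t_CO = √(M_CO₂/M_CO) = √(44.01/28.01) = √1.571 = 1.253.
So the time for CO₂ is 4.84 × 1.253 = 6.067 h.

6.067 h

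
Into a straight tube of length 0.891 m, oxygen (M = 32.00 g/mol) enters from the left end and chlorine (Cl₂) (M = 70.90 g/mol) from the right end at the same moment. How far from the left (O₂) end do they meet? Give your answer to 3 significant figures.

The fronts meet when d_O₂ + d_Cl₂ = L with d_O₂/d_Cl₂ = √(M_Cl₂/M_O₂) (Graham's law). Here √(M_Cl₂/M_O₂) = √(70.90/32.00) = 1.488.
With d_O₂ + d_Cl₂ = 0.891 m, d_Cl₂ = 0.891/(1 + 1.488) = 0.3580 m.
d_O₂ = 0.891 − 0.3580 = 0.533 m.

0.533 m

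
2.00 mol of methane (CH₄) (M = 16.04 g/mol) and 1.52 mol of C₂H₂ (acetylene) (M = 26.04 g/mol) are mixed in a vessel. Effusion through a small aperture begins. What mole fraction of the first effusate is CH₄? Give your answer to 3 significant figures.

The effusion rate of species i is ∝ p_i/√M_i ∝ n_i/√M_i.
So x_CH₄ in the escaping gas = (n_CH₄/√M_CH₄) / Σ(n_i/√M_i)
= (2.00/√16.04) / (2.00/√16.04 + 1.52/√26.04) = 0.4994/(0.4994 + 0.2979) = 0.626.

0.626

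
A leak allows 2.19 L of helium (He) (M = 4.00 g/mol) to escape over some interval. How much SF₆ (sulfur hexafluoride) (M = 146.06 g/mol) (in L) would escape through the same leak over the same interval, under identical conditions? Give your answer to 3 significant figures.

0.362 L

By Graham's law, rate_SF₆/rate_He = √(M_He/M_SF₆) = √(4.00/146.06) = √0.02739 = 0.1655.
So the volume for SF₆ is 2.19 × 0.1655 = 0.362 L.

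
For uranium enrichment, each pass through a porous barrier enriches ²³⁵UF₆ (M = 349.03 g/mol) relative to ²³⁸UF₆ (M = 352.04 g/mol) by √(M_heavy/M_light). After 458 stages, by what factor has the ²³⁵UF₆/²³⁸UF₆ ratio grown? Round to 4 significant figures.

7.145

After 458 stages the ratio has grown by (√(352.04/349.03))^458 = (352.04/349.03)^(458/2).
= 1.00862^229 = 7.145.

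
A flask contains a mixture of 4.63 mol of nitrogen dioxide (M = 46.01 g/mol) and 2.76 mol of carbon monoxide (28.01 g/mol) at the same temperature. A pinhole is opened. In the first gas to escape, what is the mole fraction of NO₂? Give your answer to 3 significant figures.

The effusion rate of species i is ∝ p_i/√M_i ∝ n_i/√M_i.
Mole fraction of NO₂ in the effusate = (n_NO₂/√M_NO₂) / (n_NO₂/√M_NO₂ + n_CO/√M_CO)
= (4.63/√46.01) / (4.63/√46.01 + 2.76/√28.01) = 0.6826/(0.6826 + 0.5215) = 0.567.

0.567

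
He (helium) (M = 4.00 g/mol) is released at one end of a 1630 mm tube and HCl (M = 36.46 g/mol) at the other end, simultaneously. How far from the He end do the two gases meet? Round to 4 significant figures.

1224 mm

Distances travelled in equal time are proportional to diffusion rates, so d_He/d_HCl = √(M_HCl/M_He) = √(36.46/4.00) = 3.019.
With d_He + d_HCl = 1630 mm, d_HCl = 1630/(1 + 3.019) = 405.6 mm.
d_He = 1630 − 405.6 = 1224 mm.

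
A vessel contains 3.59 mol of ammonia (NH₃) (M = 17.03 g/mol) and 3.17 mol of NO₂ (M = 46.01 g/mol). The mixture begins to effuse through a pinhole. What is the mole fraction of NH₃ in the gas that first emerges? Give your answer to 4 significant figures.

Effusion rate of each component ∝ n_i/√M_i (partial pressure × 1/√M).
x_NH₃(eff) = (n_NH₃/√M_NH₃) / (n_NH₃/√M_NH₃ + n_NO₂/√M_NO₂)
= (3.59/√17.03) / (3.59/√17.03 + 3.17/√46.01) = 0.8699/(0.8699 + 0.4673) = 0.6505.

0.6505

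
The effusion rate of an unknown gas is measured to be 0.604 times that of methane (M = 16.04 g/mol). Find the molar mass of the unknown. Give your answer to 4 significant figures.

From Graham's law, rate_X/rate_CH₄ = √(M_CH₄/M_X).
0.604 = √(16.04/M_X)
M_X = 16.04 / 0.604² = 16.04 / 0.3648 = 43.97 g/mol

43.97 g/mol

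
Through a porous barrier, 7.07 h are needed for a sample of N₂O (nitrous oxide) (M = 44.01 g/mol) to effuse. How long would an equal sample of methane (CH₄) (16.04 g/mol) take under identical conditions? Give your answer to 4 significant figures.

4.268 h

From Graham's law, t_CH₄/t_N₂O = √(M_CH₄/M_N₂O) = √(16.04/44.01) = √0.3645 = 0.6037.
So the time for CH₄ is 7.07 × 0.6037 = 4.268 h.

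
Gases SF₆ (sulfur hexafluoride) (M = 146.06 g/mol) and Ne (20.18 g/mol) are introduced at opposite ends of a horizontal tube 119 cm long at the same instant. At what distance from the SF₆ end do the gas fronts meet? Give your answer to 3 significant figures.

32.2 cm

The fronts meet when d_SF₆ + d_Ne = L with d_SF₆/d_Ne = √(M_Ne/M_SF₆) (Graham's law). Here √(M_Ne/M_SF₆) = √(20.18/146.06) = 0.3717.
With d_SF₆ + d_Ne = 119 cm, d_Ne = 119/(1 + 0.3717) = 86.75 cm.
d_SF₆ = 119 − 86.75 = 32.2 cm.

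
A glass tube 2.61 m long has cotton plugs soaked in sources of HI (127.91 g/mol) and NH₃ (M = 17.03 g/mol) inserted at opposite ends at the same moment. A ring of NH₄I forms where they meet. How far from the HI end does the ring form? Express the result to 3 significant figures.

0.698 m

In equal time, each gas travels a distance ∝ its rate ∝ 1/√M, so d_HI/d_NH₃ = √(M_NH₃/M_HI) = √(17.03/127.91) = 0.3649.
With d_HI + d_NH₃ = 2.61 m, d_NH₃ = 2.61/(1 + 0.3649) = 1.912 m.
d_HI = 2.61 − 1.912 = 0.698 m.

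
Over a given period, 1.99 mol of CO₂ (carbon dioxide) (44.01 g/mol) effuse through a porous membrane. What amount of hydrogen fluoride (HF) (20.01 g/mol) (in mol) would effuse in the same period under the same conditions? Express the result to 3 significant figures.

2.95 mol

Since effusion rate ∝ 1/√M, rate_HF/rate_CO₂ = √(M_CO₂/M_HF) = √(44.01/20.01) = √2.199 = 1.483.
So the amount for HF is 1.99 × 1.483 = 2.95 mol.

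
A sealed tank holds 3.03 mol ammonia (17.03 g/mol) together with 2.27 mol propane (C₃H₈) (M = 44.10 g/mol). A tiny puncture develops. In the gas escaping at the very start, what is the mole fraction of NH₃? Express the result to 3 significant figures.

Rate_i ∝ x_i/√M_i (Graham's law weighted by mole fraction), so the effusate composition follows n_i/√M_i.
So x_NH₃ in the escaping gas = (n_NH₃/√M_NH₃) / Σ(n_i/√M_i)
= (3.03/√17.03) / (3.03/√17.03 + 2.27/√44.10) = 0.7342/(0.7342 + 0.3418) = 0.682.

0.682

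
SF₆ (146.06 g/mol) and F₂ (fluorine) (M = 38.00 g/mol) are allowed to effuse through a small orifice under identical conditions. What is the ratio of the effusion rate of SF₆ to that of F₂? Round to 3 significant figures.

0.510

By Graham's law, rate_SF₆/rate_F₂ = √(M_F₂/M_SF₆) = √(38.00/146.06) = √0.2602 = 0.510.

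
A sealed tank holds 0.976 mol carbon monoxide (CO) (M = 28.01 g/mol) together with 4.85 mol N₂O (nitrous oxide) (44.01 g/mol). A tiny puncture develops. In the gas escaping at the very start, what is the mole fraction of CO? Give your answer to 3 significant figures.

0.201

Effusion rate of each component ∝ n_i/√M_i (partial pressure × 1/√M).
So x_CO in the escaping gas = (n_CO/√M_CO) / Σ(n_i/√M_i)
= (0.976/√28.01) / (0.976/√28.01 + 4.85/√44.01) = 0.1844/(0.1844 + 0.7311) = 0.201.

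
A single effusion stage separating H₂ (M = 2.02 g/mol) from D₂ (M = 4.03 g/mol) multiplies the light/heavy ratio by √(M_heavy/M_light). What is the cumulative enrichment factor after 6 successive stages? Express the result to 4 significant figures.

The single-stage factor is √(M_heavy/M_light), so 6 stages give [√(4.03/2.02)]^6 = (4.03/2.02)^(6/2).
= 1.99505^3 = 7.941.

7.941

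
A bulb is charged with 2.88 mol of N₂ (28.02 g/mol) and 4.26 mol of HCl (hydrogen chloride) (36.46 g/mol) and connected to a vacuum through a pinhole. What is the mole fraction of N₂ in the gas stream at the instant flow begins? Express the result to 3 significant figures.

The effusion rate of species i is ∝ p_i/√M_i ∝ n_i/√M_i.
x_N₂(eff) = (n_N₂/√M_N₂) / (n_N₂/√M_N₂ + n_HCl/√M_HCl)
= (2.88/√28.02) / (2.88/√28.02 + 4.26/√36.46) = 0.5441/(0.5441 + 0.7055) = 0.435.

0.435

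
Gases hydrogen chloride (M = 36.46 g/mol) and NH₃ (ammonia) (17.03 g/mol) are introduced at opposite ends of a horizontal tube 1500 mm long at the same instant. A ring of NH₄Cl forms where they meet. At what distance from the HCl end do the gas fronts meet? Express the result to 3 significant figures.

609 mm

In equal time, each gas travels a distance ∝ its rate ∝ 1/√M, so d_HCl/d_NH₃ = √(M_NH₃/M_HCl) = √(17.03/36.46) = 0.6834.
With d_HCl + d_NH₃ = 1500 mm, d_NH₃ = 1500/(1 + 0.6834) = 891.0 mm.
d_HCl = 1500 − 891.0 = 609 mm.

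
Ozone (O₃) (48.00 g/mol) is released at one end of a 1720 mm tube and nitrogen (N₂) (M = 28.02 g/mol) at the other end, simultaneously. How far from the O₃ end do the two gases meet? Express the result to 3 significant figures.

745 mm

In equal time, each gas travels a distance ∝ its rate ∝ 1/√M, so d_O₃/d_N₂ = √(M_N₂/M_O₃) = √(28.02/48.00) = 0.7640.
With d_O₃ + d_N₂ = 1720 mm, d_N₂ = 1720/(1 + 0.7640) = 975.0 mm.
d_O₃ = 1720 − 975.0 = 745 mm.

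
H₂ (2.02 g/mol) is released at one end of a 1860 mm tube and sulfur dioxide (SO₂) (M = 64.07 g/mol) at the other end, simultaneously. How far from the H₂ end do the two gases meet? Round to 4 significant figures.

Distances travelled in equal time are proportional to diffusion rates, so d_H₂/d_SO₂ = √(M_SO₂/M_H₂) = √(64.07/2.02) = 5.632.
With d_H₂ + d_SO₂ = 1860 mm, d_SO₂ = 1860/(1 + 5.632) = 280.5 mm.
d_H₂ = 1860 − 280.5 = 1580 mm.

1580 mm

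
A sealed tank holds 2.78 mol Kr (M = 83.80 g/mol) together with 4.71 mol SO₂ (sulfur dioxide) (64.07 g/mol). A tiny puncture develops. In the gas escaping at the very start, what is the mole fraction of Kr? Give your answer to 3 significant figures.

0.340

Rate_i ∝ x_i/√M_i (Graham's law weighted by mole fraction), so the effusate composition follows n_i/√M_i.
Mole fraction of Kr in the effusate = (n_Kr/√M_Kr) / (n_Kr/√M_Kr + n_SO₂/√M_SO₂)
= (2.78/√83.80) / (2.78/√83.80 + 4.71/√64.07) = 0.3037/(0.3037 + 0.5884) = 0.340.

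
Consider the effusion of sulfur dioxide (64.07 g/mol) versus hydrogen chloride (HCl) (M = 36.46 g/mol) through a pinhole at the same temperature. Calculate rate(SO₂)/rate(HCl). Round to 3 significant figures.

0.754

From Graham's law, rate_SO₂/rate_HCl = √(M_HCl/M_SO₂) = √(36.46/64.07) = √0.5691 = 0.754.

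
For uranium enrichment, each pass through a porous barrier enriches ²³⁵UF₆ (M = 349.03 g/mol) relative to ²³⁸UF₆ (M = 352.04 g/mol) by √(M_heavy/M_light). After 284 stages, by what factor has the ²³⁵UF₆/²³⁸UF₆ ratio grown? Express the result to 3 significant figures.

3.38

Overall factor = α^284 with α = √(352.04/349.03), i.e. (352.04/349.03)^(284/2).
= 1.00862^142 = 3.38.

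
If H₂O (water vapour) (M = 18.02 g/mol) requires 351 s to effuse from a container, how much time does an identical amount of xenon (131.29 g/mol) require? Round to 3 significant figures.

947 s

Using Graham's law: t_Xe/t_H₂O = √(M_Xe/M_H₂O) = √(131.29/18.02) = √7.286 = 2.699.
So the time for Xe is 351 × 2.699 = 947 s.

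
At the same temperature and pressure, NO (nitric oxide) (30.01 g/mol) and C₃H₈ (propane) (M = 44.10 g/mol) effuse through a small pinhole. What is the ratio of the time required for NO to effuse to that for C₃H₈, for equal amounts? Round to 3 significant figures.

0.825

Since effusion rate ∝ 1/√M, t_NO/t_C₃H₈ = √(M_NO/M_C₃H₈) = √(30.01/44.10) = √0.6805 = 0.825.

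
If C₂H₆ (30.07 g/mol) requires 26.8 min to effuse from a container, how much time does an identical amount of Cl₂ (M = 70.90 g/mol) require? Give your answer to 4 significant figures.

41.15 min

Using Graham's law: t_Cl₂/t_C₂H₆ = √(M_Cl₂/M_C₂H₆) = √(70.90/30.07) = √2.358 = 1.536.
So the time for Cl₂ is 26.8 × 1.536 = 41.15 min.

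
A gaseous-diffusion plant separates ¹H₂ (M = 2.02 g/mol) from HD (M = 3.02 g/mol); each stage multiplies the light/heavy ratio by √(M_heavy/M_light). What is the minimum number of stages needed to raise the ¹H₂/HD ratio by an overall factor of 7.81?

11

Per stage α = (3.02/2.02)^(1/2) = 1.49505^0.5, giving ln α = 0.2011.
Need α^N ≥ 7.81 ⇒ N ≥ ln(7.81) / ln α = 2.055 / 0.2011 = 10.22.
Minimum whole number of stages: N = 11.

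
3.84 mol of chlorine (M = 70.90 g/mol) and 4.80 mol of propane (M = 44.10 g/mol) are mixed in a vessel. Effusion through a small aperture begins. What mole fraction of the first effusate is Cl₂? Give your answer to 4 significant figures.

0.3869

Effusion rate of each component ∝ n_i/√M_i (partial pressure × 1/√M).
So x_Cl₂ in the escaping gas = (n_Cl₂/√M_Cl₂) / Σ(n_i/√M_i)
= (3.84/√70.90) / (3.84/√70.90 + 4.80/√44.10) = 0.4560/(0.4560 + 0.7228) = 0.3869.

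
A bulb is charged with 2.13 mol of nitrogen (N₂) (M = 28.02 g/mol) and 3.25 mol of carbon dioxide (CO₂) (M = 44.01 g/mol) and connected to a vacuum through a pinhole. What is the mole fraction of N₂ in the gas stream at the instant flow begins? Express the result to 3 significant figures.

0.451

Each component's effusion rate ∝ (its partial pressure)·(1/√M) ∝ n_i/√M_i.
Mole fraction of N₂ in the effusate = (n_N₂/√M_N₂) / (n_N₂/√M_N₂ + n_CO₂/√M_CO₂)
= (2.13/√28.02) / (2.13/√28.02 + 3.25/√44.01) = 0.4024/(0.4024 + 0.4899) = 0.451.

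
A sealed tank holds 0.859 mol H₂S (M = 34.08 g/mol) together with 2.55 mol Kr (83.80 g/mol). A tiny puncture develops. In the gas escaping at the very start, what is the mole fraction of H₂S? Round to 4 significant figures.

Each component's effusion rate ∝ (its partial pressure)·(1/√M) ∝ n_i/√M_i.
Mole fraction of H₂S in the effusate = (n_H₂S/√M_H₂S) / (n_H₂S/√M_H₂S + n_Kr/√M_Kr)
= (0.859/√34.08) / (0.859/√34.08 + 2.55/√83.80) = 0.1471/(0.1471 + 0.2786) = 0.3456.

0.3456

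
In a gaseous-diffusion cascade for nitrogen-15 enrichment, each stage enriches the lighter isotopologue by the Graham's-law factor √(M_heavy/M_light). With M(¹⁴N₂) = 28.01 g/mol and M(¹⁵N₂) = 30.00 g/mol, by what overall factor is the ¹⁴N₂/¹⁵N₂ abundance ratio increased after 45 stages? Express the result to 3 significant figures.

4.68

Overall factor = α^45 with α = √(30.00/28.01), i.e. (30.00/28.01)^(45/2).
= 1.07105^(45/2) = 4.68.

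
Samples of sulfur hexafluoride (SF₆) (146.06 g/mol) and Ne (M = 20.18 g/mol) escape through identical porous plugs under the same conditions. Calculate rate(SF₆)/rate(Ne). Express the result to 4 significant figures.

Using Graham's law: rate_SF₆/rate_Ne = √(M_Ne/M_SF₆) = √(20.18/146.06) = √0.1382 = 0.3717.

0.3717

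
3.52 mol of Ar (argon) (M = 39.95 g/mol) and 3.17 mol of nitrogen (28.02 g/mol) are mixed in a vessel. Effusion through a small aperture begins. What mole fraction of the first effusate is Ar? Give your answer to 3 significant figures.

The effusion rate of species i is ∝ p_i/√M_i ∝ n_i/√M_i.
So x_Ar in the escaping gas = (n_Ar/√M_Ar) / Σ(n_i/√M_i)
= (3.52/√39.95) / (3.52/√39.95 + 3.17/√28.02) = 0.5569/(0.5569 + 0.5989) = 0.482.

0.482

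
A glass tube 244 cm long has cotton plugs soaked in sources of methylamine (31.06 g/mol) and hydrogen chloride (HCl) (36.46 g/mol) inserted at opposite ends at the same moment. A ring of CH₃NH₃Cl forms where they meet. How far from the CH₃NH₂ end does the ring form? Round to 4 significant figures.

The fronts meet when d_CH₃NH₂ + d_HCl = L with d_CH₃NH₂/d_HCl = √(M_HCl/M_CH₃NH₂) (Graham's law). Here √(M_HCl/M_CH₃NH₂) = √(36.46/31.06) = 1.083.
With d_CH₃NH₂ + d_HCl = 244 cm, d_HCl = 244/(1 + 1.083) = 117.1 cm.
d_CH₃NH₂ = 244 − 117.1 = 126.9 cm.

126.9 cm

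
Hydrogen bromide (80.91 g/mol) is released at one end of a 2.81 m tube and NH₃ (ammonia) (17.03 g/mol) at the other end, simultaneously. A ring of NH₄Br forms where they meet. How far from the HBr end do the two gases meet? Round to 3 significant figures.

0.884 m

In equal time, each gas travels a distance ∝ its rate ∝ 1/√M, so d_HBr/d_NH₃ = √(M_NH₃/M_HBr) = √(17.03/80.91) = 0.4588.
With d_HBr + d_NH₃ = 2.81 m, d_NH₃ = 2.81/(1 + 0.4588) = 1.926 m.
d_HBr = 2.81 − 1.926 = 0.884 m.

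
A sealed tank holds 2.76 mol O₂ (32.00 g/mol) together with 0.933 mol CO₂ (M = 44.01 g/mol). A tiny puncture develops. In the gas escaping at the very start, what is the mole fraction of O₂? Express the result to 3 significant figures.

Each component's effusion rate ∝ (its partial pressure)·(1/√M) ∝ n_i/√M_i.
x_O₂(eff) = (n_O₂/√M_O₂) / (n_O₂/√M_O₂ + n_CO₂/√M_CO₂)
= (2.76/√32.00) / (2.76/√32.00 + 0.933/√44.01) = 0.4879/(0.4879 + 0.1406) = 0.776.

0.776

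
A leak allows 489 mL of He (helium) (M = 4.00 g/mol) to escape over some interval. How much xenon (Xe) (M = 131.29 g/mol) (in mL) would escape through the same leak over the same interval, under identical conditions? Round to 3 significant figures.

85.4 mL

Using Graham's law: rate_Xe/rate_He = √(M_He/M_Xe) = √(4.00/131.29) = √0.03047 = 0.1745.
So the volume for Xe is 489 × 0.1745 = 85.4 mL.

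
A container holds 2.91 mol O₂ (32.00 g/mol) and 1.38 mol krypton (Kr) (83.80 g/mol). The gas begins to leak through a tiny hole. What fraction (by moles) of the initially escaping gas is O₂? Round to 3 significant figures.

0.773

Rate_i ∝ x_i/√M_i (Graham's law weighted by mole fraction), so the effusate composition follows n_i/√M_i.
So x_O₂ in the escaping gas = (n_O₂/√M_O₂) / Σ(n_i/√M_i)
= (2.91/√32.00) / (2.91/√32.00 + 1.38/√83.80) = 0.5144/(0.5144 + 0.1507) = 0.773.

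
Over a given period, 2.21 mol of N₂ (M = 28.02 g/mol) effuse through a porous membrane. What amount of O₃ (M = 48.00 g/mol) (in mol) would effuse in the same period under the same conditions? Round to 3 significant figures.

1.69 mol

From Graham's law, rate_O₃/rate_N₂ = √(M_N₂/M_O₃) = √(28.02/48.00) = √0.5837 = 0.7640.
So the amount for O₃ is 2.21 × 0.7640 = 1.69 mol.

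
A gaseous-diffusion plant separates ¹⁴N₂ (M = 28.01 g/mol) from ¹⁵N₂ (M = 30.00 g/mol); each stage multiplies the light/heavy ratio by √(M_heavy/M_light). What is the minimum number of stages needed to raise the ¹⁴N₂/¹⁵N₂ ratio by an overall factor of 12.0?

With α = √(30.00/28.01) per stage, ln α = ½ ln(1.07105) = 0.03432.
Need α^N ≥ 12.0 ⇒ N ≥ ln(12.0) / ln α = 2.485 / 0.03432 = 72.41.
So at least 73 stages are needed.

73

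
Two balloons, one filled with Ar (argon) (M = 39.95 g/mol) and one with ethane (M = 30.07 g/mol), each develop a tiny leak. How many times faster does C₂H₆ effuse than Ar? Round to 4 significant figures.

Using Graham's law: rate_C₂H₆/rate_Ar = √(M_Ar/M_C₂H₆) = √(39.95/30.07) = √1.329 = 1.153.

1.153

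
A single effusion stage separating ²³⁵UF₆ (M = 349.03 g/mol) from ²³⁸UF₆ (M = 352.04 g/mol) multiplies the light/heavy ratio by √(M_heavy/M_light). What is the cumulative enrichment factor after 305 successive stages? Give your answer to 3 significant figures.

3.70

Overall factor = α^305 with α = √(352.04/349.03), i.e. (352.04/349.03)^(305/2).
= 1.00862^(305/2) = 3.70.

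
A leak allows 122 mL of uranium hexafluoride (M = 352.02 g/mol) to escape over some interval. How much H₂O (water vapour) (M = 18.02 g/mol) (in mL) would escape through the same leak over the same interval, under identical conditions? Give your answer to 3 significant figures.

Using Graham's law: rate_H₂O/rate_UF₆ = √(M_UF₆/M_H₂O) = √(352.02/18.02) = √19.53 = 4.420.
So the volume for H₂O is 122 × 4.420 = 539 mL.

539 mL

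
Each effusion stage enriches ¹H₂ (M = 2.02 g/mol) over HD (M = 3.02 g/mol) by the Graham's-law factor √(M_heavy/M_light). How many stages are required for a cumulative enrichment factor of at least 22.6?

With α = √(3.02/2.02) per stage, ln α = ½ ln(1.49505) = 0.2011.
Need α^N ≥ 22.6 ⇒ N ≥ ln(22.6) / ln α = 3.118 / 0.2011 = 15.51.
Minimum whole number of stages: N = 16.

16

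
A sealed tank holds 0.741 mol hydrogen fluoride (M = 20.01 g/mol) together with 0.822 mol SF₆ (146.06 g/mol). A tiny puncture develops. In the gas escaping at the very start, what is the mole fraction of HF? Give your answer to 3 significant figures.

Each component's effusion rate ∝ (its partial pressure)·(1/√M) ∝ n_i/√M_i.
x_HF(eff) = (n_HF/√M_HF) / (n_HF/√M_HF + n_SF₆/√M_SF₆)
= (0.741/√20.01) / (0.741/√20.01 + 0.822/√146.06) = 0.1657/(0.1657 + 0.06802) = 0.709.

0.709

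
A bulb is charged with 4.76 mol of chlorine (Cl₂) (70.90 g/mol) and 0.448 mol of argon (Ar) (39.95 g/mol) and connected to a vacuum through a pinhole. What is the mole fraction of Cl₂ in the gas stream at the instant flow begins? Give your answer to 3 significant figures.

Effusion rate of each component ∝ n_i/√M_i (partial pressure × 1/√M).
So x_Cl₂ in the escaping gas = (n_Cl₂/√M_Cl₂) / Σ(n_i/√M_i)
= (4.76/√70.90) / (4.76/√70.90 + 0.448/√39.95) = 0.5653/(0.5653 + 0.07088) = 0.889.

0.889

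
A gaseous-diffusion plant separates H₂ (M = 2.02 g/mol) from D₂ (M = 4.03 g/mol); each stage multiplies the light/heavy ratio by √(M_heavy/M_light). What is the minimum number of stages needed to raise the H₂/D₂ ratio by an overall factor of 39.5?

Per stage α = (4.03/2.02)^(1/2) = 1.99505^0.5, giving ln α = 0.3453.
Need α^N ≥ 39.5 ⇒ N ≥ ln(39.5) / ln α = 3.676 / 0.3453 = 10.65.
So at least 11 stages are needed.

11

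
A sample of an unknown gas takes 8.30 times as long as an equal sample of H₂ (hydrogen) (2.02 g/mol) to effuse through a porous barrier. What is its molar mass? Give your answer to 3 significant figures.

139 g/mol

Since effusion rate ∝ 1/√M, t_X/t_H₂ = √(M_X/M_H₂).
8.30 = √(M_X/2.02)
M_X = 2.02 × 8.30² = 2.02 × 68.89 = 139 g/mol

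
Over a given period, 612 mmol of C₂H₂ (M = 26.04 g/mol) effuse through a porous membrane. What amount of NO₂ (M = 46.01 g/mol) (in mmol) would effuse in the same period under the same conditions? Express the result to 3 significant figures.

Using Graham's law: rate_NO₂/rate_C₂H₂ = √(M_C₂H₂/M_NO₂) = √(26.04/46.01) = √0.5660 = 0.7523.
So the amount for NO₂ is 612 × 0.7523 = 460 mmol.

460 mmol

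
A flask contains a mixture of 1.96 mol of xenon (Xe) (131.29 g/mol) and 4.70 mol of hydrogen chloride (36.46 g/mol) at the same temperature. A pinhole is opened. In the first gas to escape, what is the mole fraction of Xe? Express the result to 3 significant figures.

0.180

Each component's effusion rate ∝ (its partial pressure)·(1/√M) ∝ n_i/√M_i.
Mole fraction of Xe in the effusate = (n_Xe/√M_Xe) / (n_Xe/√M_Xe + n_HCl/√M_HCl)
= (1.96/√131.29) / (1.96/√131.29 + 4.70/√36.46) = 0.1711/(0.1711 + 0.7784) = 0.180.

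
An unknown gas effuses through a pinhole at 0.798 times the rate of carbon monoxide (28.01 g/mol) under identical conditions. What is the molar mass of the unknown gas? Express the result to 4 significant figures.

From Graham's law, rate_X/rate_CO = √(M_CO/M_X).
0.798 = √(28.01/M_X)
M_X = 28.01 / 0.798² = 28.01 / 0.6368 = 43.99 g/mol

43.99 g/mol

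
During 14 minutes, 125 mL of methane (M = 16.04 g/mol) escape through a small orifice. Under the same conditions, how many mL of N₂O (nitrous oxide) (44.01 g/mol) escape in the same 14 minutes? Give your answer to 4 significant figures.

75.46 mL

From Graham's law, rate_N₂O/rate_CH₄ = √(M_CH₄/M_N₂O) = √(16.04/44.01) = √0.3645 = 0.6037.
So the volume for N₂O is 125 × 0.6037 = 75.46 mL.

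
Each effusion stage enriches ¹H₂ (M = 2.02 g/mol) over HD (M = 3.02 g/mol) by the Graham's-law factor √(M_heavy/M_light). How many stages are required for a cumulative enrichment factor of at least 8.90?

Per stage α = (3.02/2.02)^(1/2) = 1.49505^0.5, giving ln α = 0.2011.
Need α^N ≥ 8.90 ⇒ N ≥ ln(8.90) / ln α = 2.186 / 0.2011 = 10.87.
So at least 11 stages are needed.

11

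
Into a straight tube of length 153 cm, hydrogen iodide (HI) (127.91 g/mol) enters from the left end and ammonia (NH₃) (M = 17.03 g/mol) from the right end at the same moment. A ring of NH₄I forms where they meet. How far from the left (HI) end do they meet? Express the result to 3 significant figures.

40.9 cm

Distances travelled in equal time are proportional to diffusion rates, so d_HI/d_NH₃ = √(M_NH₃/M_HI) = √(17.03/127.91) = 0.3649.
With d_HI + d_NH₃ = 153 cm, d_NH₃ = 153/(1 + 0.3649) = 112.1 cm.
d_HI = 153 − 112.1 = 40.9 cm.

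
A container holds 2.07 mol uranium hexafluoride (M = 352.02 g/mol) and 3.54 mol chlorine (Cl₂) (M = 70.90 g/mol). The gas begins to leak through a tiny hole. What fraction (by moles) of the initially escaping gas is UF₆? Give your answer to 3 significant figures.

The effusion rate of species i is ∝ p_i/√M_i ∝ n_i/√M_i.
Mole fraction of UF₆ in the effusate = (n_UF₆/√M_UF₆) / (n_UF₆/√M_UF₆ + n_Cl₂/√M_Cl₂)
= (2.07/√352.02) / (2.07/√352.02 + 3.54/√70.90) = 0.1103/(0.1103 + 0.4204) = 0.208.

0.208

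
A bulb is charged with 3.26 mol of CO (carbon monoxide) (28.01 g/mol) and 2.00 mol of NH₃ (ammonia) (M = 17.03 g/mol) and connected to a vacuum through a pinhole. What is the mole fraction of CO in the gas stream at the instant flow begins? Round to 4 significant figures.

Each component's effusion rate ∝ (its partial pressure)·(1/√M) ∝ n_i/√M_i.
x_CO(eff) = (n_CO/√M_CO) / (n_CO/√M_CO + n_NH₃/√M_NH₃)
= (3.26/√28.01) / (3.26/√28.01 + 2.00/√17.03) = 0.6160/(0.6160 + 0.4846) = 0.5597.

0.5597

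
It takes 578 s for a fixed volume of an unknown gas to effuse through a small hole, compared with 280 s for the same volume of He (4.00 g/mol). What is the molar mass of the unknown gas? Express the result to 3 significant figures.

By Graham's law, t_X/t_He = √(M_X/M_He).
578/280 = 2.064 = √(M_X/4.00)
M_X = 4.00 × 2.064² = 4.00 × 4.261 = 17.0 g/mol

17.0 g/mol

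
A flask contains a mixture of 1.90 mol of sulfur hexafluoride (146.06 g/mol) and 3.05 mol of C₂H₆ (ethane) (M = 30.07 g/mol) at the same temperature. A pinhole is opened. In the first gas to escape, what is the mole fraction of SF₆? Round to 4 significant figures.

0.2204

Effusion rate of each component ∝ n_i/√M_i (partial pressure × 1/√M).
x_SF₆(eff) = (n_SF₆/√M_SF₆) / (n_SF₆/√M_SF₆ + n_C₂H₆/√M_C₂H₆)
= (1.90/√146.06) / (1.90/√146.06 + 3.05/√30.07) = 0.1572/(0.1572 + 0.5562) = 0.2204.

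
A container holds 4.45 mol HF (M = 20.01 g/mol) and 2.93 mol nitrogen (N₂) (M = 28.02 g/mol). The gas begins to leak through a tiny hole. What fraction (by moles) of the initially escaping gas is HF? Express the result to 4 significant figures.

Each component's effusion rate ∝ (its partial pressure)·(1/√M) ∝ n_i/√M_i.
Mole fraction of HF in the effusate = (n_HF/√M_HF) / (n_HF/√M_HF + n_N₂/√M_N₂)
= (4.45/√20.01) / (4.45/√20.01 + 2.93/√28.02) = 0.9948/(0.9948 + 0.5535) = 0.6425.

0.6425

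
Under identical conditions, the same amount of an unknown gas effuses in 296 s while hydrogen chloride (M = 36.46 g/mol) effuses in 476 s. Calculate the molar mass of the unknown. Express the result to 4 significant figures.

Using Graham's law: t_X/t_HCl = √(M_X/M_HCl).
296/476 = 0.6218 = √(M_X/36.46)
M_X = 36.46 × 0.6218² = 36.46 × 0.3867 = 14.10 g/mol

14.10 g/mol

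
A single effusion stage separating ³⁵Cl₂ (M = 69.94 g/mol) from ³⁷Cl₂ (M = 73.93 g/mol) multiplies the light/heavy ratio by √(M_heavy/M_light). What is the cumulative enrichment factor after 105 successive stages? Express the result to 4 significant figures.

18.41

After 105 stages the ratio has grown by (√(73.93/69.94))^105 = (73.93/69.94)^(105/2).
= 1.05705^(105/2) = 18.41.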